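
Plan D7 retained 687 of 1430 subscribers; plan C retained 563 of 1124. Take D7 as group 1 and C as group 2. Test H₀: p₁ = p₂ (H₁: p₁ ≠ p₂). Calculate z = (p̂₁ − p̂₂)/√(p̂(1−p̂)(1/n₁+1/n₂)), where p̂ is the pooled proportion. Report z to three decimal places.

z = -1.027

p̂₁ = 687/1430 ≈ 0.48042, p̂₂ = 563/1124 ≈ 0.50089.
Pooled p̂ = (687+563)/(1430+1124) = 1250/2554 = 0.48943.
SE = √(p̂(1−p̂)(1/n₁+1/n₂)) = √(0.48943·0.51057·0.00158898) = √(0.000397068) = 0.01993.
z = (0.48042 − 0.50089)/0.01993 = -0.02047/0.01993 = -1.027.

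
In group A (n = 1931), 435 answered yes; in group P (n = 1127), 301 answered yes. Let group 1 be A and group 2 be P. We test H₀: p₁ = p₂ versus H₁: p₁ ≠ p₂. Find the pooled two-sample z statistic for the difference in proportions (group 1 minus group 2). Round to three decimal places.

z = -2.609

p̂₁ = 435/1931 ≈ 0.225272, p̂₂ = 301/1127 ≈ 0.267081.
Pooled p̂ = (435+301)/(1931+1127) = 736/3058 = 0.240680.
SE = √(p̂(1−p̂)(1/n₁+1/n₂)) = √(0.240680·0.759320·0.00140518) = √(0.000256801) = 0.016025.
z = (0.225272 − 0.267081)/0.016025 = -0.041809/0.016025 = -2.609.
p-value = 2·P(Z > 2.609) ≈ 0.0091.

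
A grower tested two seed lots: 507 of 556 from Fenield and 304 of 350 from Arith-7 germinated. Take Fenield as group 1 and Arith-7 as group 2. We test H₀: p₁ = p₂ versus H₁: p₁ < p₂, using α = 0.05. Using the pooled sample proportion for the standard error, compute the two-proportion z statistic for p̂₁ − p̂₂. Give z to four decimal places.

p̂₁ = 507/556 ≈ 0.9118705, p̂₂ = 304/350 ≈ 0.8685714.
Pooled p̂ = (507+304)/(556+350) = 811/906 = 0.8951435.
SE = √(0.0938616 × 0.0046557) = 0.0209044.
z = (0.9118705 − 0.8685714)/0.0209044 = 0.0432991/0.0209044 = 2.0713.
p-value = P(Z < 2.071) ≈ 0.9808, so at α = 0.05 we fail to reject H₀.

z = 2.0713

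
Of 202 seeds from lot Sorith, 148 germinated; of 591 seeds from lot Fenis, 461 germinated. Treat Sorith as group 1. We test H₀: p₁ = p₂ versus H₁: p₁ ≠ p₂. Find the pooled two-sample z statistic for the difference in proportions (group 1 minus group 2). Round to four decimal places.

p̂₁ = 148/202 = 0.732673, p̂₂ = 461/591 = 0.780034.
Pooled p̂ = (148+461)/(202+591) = 609/793 = 0.767970.
SE = √(0.178192 × 0.00664254) = 0.034404.
z = (0.732673 − 0.780034)/0.034404 = -0.047361/0.034404 = -1.3766.

z = -1.3766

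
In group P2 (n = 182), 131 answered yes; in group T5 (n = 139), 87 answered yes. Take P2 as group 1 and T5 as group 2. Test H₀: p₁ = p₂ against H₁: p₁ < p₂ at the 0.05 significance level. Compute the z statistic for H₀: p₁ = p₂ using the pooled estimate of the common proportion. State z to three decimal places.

p̂₁ = 131/182 = 0.71978, p̂₂ = 87/139 = 0.62590.
Pooled p̂ = (131+87)/(182+139) = 218/321 = 0.67913.
SE = √(p̂(1−p̂)(1/n₁+1/n₂)) = √(0.67913·0.32087·0.0126888) = √(0.00276505) = 0.05258.
z = (0.71978 − 0.62590)/0.05258 = 0.09388/0.05258 = 1.785.
p-value = P(Z < 1.785) ≈ 0.9629, so at α = 0.05 we fail to reject H₀.

z = 1.785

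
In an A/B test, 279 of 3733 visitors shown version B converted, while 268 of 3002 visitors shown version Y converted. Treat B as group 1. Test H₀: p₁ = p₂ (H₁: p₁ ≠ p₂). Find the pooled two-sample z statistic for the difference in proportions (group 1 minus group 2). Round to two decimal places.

p̂₁ = 279/3733 ≈ 0.07474, p̂₂ = 268/3002 ≈ 0.08927.
Pooled p̂ = (279+268)/(3733+3002) = 547/6735 = 0.08122.
SE = √(0.0746212 × 0.000600992) = 0.00670.
z = (0.07474 − 0.08927)/0.00670 = -0.01453/0.00670 = -2.17.
p-value = 2·P(Z > 2.170) ≈ 0.0300.

z = -2.17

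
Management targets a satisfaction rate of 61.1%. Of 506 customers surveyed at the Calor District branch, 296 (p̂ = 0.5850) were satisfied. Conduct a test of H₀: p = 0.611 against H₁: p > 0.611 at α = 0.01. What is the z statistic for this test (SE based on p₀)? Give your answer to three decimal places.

z = -1.201

p̂ = 296/506 = 0.58498.
Under H₀, SE = √(0.611·0.389/506) = √(0.000469721) = 0.02167.
z = (0.58498 − 0.611)/0.02167 = -0.02602/0.02167 = -1.201.
p-value = P(Z > -1.201) ≈ 0.8850, so at α = 0.01 we fail to reject H₀.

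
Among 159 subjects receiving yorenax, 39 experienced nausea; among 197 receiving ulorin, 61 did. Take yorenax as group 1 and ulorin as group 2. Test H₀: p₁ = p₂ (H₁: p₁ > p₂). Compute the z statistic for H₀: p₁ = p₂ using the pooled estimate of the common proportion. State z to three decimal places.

p̂₁ = 39/159 = 0.24528, p̂₂ = 61/197 = 0.30964.
Pooled p̂ = (39+61)/(159+197) = 100/356 = 0.28090.
SE = √(0.201995 × 0.0113655) = 0.04791.
z = (0.24528 − 0.30964)/0.04791 = -0.06436/0.04791 = -1.343.
p-value = P(Z > -1.343) ≈ 0.9104.

z = -1.343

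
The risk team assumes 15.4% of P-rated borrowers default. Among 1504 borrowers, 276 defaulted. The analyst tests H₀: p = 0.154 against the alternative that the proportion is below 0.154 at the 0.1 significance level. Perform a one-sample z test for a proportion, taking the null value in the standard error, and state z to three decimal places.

p̂ = 276/1504 = 0.183511.
Standard error under H₀: √(0.154×0.846/1504) = 0.009307.
z = (0.183511 − 0.154)/0.009307 = 0.029511/0.009307 = 3.171.
p-value = P(Z < 3.171) ≈ 0.9992. With α = 0.1, fail to reject H₀.

z = 3.171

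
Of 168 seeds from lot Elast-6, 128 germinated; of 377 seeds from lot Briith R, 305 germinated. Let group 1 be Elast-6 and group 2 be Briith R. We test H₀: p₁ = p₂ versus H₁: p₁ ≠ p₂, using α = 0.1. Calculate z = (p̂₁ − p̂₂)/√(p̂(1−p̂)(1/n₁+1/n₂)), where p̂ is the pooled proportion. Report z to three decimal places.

z = -1.257

p̂₁ = 128/168 ≈ 0.76190, p̂₂ = 305/377 ≈ 0.80902.
Pooled p̂ = (128+305)/(168+377) = 433/545 = 0.79450.
SE = √(0.163272 × 0.0086049) = 0.03748.
z = (0.76190 − 0.80902)/0.03748 = -0.04712/0.03748 = -1.257.
p-value = 2·P(Z > 1.257) ≈ 0.2088, so at α = 0.1 we fail to reject H₀.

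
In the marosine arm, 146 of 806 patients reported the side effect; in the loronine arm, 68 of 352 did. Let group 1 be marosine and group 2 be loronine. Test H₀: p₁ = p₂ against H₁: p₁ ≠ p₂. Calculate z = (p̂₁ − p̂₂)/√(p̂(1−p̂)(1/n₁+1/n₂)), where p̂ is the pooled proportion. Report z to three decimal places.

p̂₁ = 146/806 ≈ 0.181141, p̂₂ = 68/352 ≈ 0.193182.
Pooled p̂ = (146+68)/(806+352) = 214/1158 = 0.184801.
SE = √(0.15065 × 0.0040816) = 0.024797.
z = (0.181141 − 0.193182)/0.024797 = -0.012041/0.024797 = -0.486.

z = -0.486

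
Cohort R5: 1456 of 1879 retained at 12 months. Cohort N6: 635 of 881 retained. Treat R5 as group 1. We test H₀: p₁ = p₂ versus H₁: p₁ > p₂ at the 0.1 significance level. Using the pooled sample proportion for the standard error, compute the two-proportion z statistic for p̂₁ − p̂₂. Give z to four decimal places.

p̂₁ = 1456/1879 ≈ 0.7748803, p̂₂ = 635/881 ≈ 0.7207719.
Pooled p̂ = (1456+635)/(1879+881) = 2091/2760 = 0.7576087.
SE = √(p̂(1−p̂)(1/n₁+1/n₂)) = √(0.7576087·0.2423913·0.00166727) = √(0.000306174) = 0.0174978.
z = (0.7748803 − 0.7207719)/0.0174978 = 0.0541084/0.0174978 = 3.0923.
p-value = P(Z > 3.092) ≈ 0.0010, so at α = 0.1 we reject H₀.

z = 3.0923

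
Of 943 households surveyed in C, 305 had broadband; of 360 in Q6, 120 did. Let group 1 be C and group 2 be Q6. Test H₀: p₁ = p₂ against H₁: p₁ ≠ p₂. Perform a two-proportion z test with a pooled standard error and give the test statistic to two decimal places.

p̂₁ = 305/943 ≈ 0.3234, p̂₂ = 120/360 ≈ 0.3333.
Pooled p̂ = (305+120)/(943+360) = 425/1303 = 0.3262.
SE = √(0.219783 × 0.00383822) = 0.0290.
z = (0.3234 − 0.3333)/0.0290 = -0.0099/0.0290 = -0.34.

z = -0.34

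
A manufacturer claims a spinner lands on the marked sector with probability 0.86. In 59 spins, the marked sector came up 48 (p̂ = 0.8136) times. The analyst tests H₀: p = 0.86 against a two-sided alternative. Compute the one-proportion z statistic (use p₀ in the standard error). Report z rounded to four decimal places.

z = -1.0280

p̂ = 48/59 = 0.813559.
Under H₀, SE = √(0.86·0.14/59) = √(0.00204068) = 0.045174.
z = (0.813559 − 0.86)/0.045174 = -0.046441/0.045174 = -1.0280.
p-value = 2·P(Z > 1.028) ≈ 0.3039.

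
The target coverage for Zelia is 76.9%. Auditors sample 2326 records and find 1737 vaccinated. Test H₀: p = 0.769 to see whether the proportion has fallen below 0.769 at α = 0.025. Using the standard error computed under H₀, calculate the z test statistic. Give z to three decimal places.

p̂ = 1737/2326 = 0.746776.
Under H₀, SE = √(0.769·0.231/2326) = √(7.6371e-05) = 0.008739.
z = (0.746776 − 0.769)/0.008739 = -0.022224/0.008739 = -2.543.
p-value = P(Z < -2.543) ≈ 0.0055; since p < α = 0.025, reject H₀.

z = -2.543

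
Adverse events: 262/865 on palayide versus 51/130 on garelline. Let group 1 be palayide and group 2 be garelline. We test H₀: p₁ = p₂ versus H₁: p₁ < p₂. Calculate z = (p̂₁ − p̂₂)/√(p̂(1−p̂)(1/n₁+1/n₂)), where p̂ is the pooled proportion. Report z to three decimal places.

z = -2.047

p̂₁ = 262/865 = 0.30289, p̂₂ = 51/130 = 0.39231.
Pooled p̂ = (262+51)/(865+130) = 313/995 = 0.31457.
SE = √(p̂(1−p̂)(1/n₁+1/n₂)) = √(0.31457·0.68543·0.00884838) = √(0.00190786) = 0.04368.
z = (0.30289 − 0.39231)/0.04368 = -0.08942/0.04368 = -2.047.
p-value = P(Z < -2.047) ≈ 0.0203.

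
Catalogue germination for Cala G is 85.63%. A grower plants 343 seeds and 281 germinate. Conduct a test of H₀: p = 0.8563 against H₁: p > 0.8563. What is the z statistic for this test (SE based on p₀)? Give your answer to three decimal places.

z = -1.957

p̂ = 281/343 = 0.81924.
Standard error under H₀: √(0.8563×0.1437/343) = 0.01894.
z = (0.81924 − 0.8563)/0.01894 = -0.03706/0.01894 = -1.957.
p-value = P(Z > -1.957) ≈ 0.9748.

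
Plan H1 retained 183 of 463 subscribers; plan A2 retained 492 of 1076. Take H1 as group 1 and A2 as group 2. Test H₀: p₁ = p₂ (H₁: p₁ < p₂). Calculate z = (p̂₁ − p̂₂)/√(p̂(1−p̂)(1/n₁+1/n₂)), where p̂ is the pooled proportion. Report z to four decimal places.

z = -2.2480

p̂₁ = 183/463 = 0.395248, p̂₂ = 492/1076 = 0.457249.
Pooled p̂ = (183+492)/(463+1076) = 675/1539 = 0.438596.
SE = √(p̂(1−p̂)(1/n₁+1/n₂)) = √(0.438596·0.561404·0.0030892) = √(0.000760651) = 0.027580.
z = (0.395248 − 0.457249)/0.027580 = -0.062001/0.027580 = -2.2480.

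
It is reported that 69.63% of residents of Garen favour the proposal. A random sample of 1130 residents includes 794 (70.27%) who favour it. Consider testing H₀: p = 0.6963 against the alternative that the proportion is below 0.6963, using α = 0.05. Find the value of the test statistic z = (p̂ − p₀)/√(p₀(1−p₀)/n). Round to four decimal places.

p̂ = 794/1130 = 0.702655.
Under H₀, SE = √(0.6963·0.3037/1130) = √(0.000187138) = 0.013680.
z = (0.702655 − 0.6963)/0.013680 = 0.006355/0.013680 = 0.4645.
p-value = P(Z < 0.465) ≈ 0.6789, so at α = 0.05 we fail to reject H₀.

z = 0.4645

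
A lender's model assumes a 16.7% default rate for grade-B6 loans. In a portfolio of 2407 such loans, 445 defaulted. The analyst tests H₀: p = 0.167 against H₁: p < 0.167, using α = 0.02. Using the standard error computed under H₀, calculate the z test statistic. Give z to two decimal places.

z = 2.35

p̂ = 445/2407 ≈ 0.18488.
SE = √(p₀(1−p₀)/n) = √(0.13911/2407) = 0.00760.
z = (0.18488 − 0.167)/0.00760 = 0.01788/0.00760 = 2.35.
p-value = P(Z < 2.352) ≈ 0.9907, so at α = 0.02 we fail to reject H₀.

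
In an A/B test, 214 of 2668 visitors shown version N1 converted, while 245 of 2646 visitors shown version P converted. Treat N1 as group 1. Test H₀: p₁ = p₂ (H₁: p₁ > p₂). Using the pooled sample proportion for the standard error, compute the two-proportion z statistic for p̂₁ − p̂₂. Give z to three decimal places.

p̂₁ = 214/2668 ≈ 0.080210, p̂₂ = 245/2646 ≈ 0.092593.
Pooled p̂ = (214+245)/(2668+2646) = 459/5314 = 0.086376.
SE = √(p̂(1−p̂)(1/n₁+1/n₂)) = √(0.086376·0.913624·0.000752742) = √(5.94025e-05) = 0.007707.
z = (0.080210 − 0.092593)/0.007707 = -0.012383/0.007707 = -1.607.

z = -1.607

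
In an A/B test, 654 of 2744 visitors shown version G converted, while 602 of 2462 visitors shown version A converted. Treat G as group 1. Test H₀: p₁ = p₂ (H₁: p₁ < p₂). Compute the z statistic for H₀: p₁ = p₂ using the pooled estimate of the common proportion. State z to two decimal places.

p̂₁ = 654/2744 = 0.2383, p̂₂ = 602/2462 = 0.2445.
Pooled p̂ = (654+602)/(2744+2462) = 1256/5206 = 0.2413.
SE = √(0.183054 × 0.000770605) = 0.0119.
z = (0.2383 − 0.2445)/0.0119 = -0.0062/0.0119 = -0.52.
p-value = P(Z < -0.520) ≈ 0.3015.

z = -0.52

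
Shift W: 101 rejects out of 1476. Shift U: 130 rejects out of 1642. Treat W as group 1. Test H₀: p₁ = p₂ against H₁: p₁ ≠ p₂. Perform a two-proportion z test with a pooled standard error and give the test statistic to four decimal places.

z = -1.1436

p̂₁ = 101/1476 = 0.0684282, p̂₂ = 130/1642 = 0.0791717.
Pooled p̂ = (101+130)/(1476+1642) = 231/3118 = 0.0740860.
SE = √(p̂(1−p̂)(1/n₁+1/n₂)) = √(0.0740860·0.9259140·0.00128652) = √(8.82517e-05) = 0.0093942.
z = (0.0684282 − 0.0791717)/0.0093942 = -0.0107435/0.0093942 = -1.1436.
Two-sided p-value ≈ 2·Φ(−1.144) = 0.2528.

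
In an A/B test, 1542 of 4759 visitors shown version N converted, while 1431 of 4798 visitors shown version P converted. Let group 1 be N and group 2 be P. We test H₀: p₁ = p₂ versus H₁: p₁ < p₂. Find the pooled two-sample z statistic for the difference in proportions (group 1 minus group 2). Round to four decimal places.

p̂₁ = 1542/4759 = 0.324018, p̂₂ = 1431/4798 = 0.298249.
Pooled p̂ = (1542+1431)/(4759+4798) = 2973/9557 = 0.311081.
SE = √(0.21431 × 0.000418548) = 0.009471.
z = (0.324018 − 0.298249)/0.009471 = 0.025769/0.009471 = 2.7208.
p-value = P(Z < 2.721) ≈ 0.9967.

z = 2.7208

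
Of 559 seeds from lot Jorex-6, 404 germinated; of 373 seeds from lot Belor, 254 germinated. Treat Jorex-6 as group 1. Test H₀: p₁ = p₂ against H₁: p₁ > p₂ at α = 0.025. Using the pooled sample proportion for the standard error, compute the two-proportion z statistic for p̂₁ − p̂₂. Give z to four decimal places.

z = 1.3708

p̂₁ = 404/559 ≈ 0.722719, p̂₂ = 254/373 ≈ 0.680965.
Pooled p̂ = (404+254)/(559+373) = 658/932 = 0.706009.
SE = √(p̂(1−p̂)(1/n₁+1/n₂)) = √(0.706009·0.293991·0.00446987) = √(0.000927769) = 0.030459.
z = (0.722719 − 0.680965)/0.030459 = 0.041754/0.030459 = 1.3708.
p-value = P(Z > 1.371) ≈ 0.0852. With α = 0.025, fail to reject H₀.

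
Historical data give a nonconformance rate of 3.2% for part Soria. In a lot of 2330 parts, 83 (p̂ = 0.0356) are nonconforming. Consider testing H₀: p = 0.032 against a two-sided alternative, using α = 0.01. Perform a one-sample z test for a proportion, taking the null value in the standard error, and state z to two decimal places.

p̂ = 83/2330 ≈ 0.03562.
SE = √(p₀(1−p₀)/n) = √(0.030976/2330) = 0.00365.
z = (0.03562 − 0.032)/0.00365 = 0.00362/0.00365 = 0.99.
p-value = 2·P(Z > 0.993) ≈ 0.3205; since p > α = 0.01, fail to reject H₀.

z = 0.99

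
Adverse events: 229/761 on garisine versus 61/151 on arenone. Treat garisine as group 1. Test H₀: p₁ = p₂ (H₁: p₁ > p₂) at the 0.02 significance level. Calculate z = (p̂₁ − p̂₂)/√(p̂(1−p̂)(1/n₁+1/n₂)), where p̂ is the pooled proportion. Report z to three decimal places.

z = -2.484

p̂₁ = 229/761 = 0.30092, p̂₂ = 61/151 = 0.40397.
Pooled p̂ = (229+61)/(761+151) = 290/912 = 0.31798.
SE = √(0.21687 × 0.00793658) = 0.04149.
z = (0.30092 − 0.40397)/0.04149 = -0.10305/0.04149 = -2.484.
p-value = P(Z > -2.484) ≈ 0.9935. With α = 0.02, fail to reject H₀.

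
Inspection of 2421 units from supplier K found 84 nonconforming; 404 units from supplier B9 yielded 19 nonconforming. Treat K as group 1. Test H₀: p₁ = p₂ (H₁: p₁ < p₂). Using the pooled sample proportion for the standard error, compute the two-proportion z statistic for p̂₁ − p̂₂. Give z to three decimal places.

p̂₁ = 84/2421 ≈ 0.03470, p̂₂ = 19/404 ≈ 0.04703.
Pooled p̂ = (84+19)/(2421+404) = 103/2825 = 0.03646.
SE = √(0.0351308 × 0.0028883) = 0.01007.
z = (0.03470 − 0.04703)/0.01007 = -0.01233/0.01007 = -1.224.

z = -1.224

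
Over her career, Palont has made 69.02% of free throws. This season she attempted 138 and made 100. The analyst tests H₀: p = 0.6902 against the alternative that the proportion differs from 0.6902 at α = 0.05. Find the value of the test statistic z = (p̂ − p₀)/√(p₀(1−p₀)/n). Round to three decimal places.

z = 0.875

p̂ = 100/138 = 0.72464.
Standard error under H₀: √(0.6902×0.3098/138) = 0.03936.
z = (0.72464 − 0.6902)/0.03936 = 0.03444/0.03936 = 0.875.
Two-sided p-value ≈ 2·Φ(−0.875) = 0.3816, so at α = 0.05 we fail to reject H₀.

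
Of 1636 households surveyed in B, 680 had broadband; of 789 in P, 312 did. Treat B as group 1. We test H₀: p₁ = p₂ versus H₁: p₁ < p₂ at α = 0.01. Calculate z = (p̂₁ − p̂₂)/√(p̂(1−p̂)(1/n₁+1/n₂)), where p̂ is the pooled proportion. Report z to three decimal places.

p̂₁ = 680/1636 = 0.41565, p̂₂ = 312/789 = 0.39544.
Pooled p̂ = (680+312)/(1636+789) = 992/2425 = 0.40907.
SE = √(0.241732 × 0.00187867) = 0.02131.
z = (0.41565 − 0.39544)/0.02131 = 0.02021/0.02131 = 0.948.
p-value = P(Z < 0.948) ≈ 0.8285, so at α = 0.01 we fail to reject H₀.

z = 0.948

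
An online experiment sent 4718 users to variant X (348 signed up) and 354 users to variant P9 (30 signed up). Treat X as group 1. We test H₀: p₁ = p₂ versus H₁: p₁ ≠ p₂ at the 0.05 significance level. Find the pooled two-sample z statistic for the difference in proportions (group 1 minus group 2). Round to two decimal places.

z = -0.76

p̂₁ = 348/4718 = 0.07376, p̂₂ = 30/354 = 0.08475.
Pooled p̂ = (348+30)/(4718+354) = 378/5072 = 0.07453.
SE = √(0.0689726 × 0.00303681) = 0.01447.
z = (0.07376 − 0.08475)/0.01447 = -0.01099/0.01447 = -0.76.
Two-sided p-value ≈ 2·Φ(−0.759) = 0.4478, so at α = 0.05 we fail to reject H₀.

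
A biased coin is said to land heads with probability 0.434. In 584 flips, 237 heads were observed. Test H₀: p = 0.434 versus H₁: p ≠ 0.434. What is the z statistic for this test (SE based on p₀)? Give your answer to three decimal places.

p̂ = 237/584 = 0.40582.
Under H₀, SE = √(0.434·0.566/584) = √(0.000420623) = 0.02051.
z = (0.40582 − 0.434)/0.02051 = -0.02818/0.02051 = -1.374.
Two-sided p-value ≈ 2·Φ(−1.374) = 0.1695.

z = -1.374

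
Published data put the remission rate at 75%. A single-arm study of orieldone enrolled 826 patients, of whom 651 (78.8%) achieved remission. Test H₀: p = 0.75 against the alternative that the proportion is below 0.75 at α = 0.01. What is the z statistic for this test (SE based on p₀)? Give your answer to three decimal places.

p̂ = 651/826 = 0.78814.
SE = √(p₀(1−p₀)/n) = √(0.1875/826) = 0.01507.
z = (0.78814 − 0.75)/0.01507 = 0.03814/0.01507 = 2.531.
p-value = P(Z < 2.531) ≈ 0.9943, so at α = 0.01 we fail to reject H₀.

z = 2.531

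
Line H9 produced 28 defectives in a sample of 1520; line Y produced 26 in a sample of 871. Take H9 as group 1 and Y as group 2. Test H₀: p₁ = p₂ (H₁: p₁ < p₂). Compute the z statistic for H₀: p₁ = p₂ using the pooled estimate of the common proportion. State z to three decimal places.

z = -1.810

p̂₁ = 28/1520 ≈ 0.018421, p̂₂ = 26/871 ≈ 0.029851.
Pooled p̂ = (28+26)/(1520+871) = 54/2391 = 0.022585.
SE = √(p̂(1−p̂)(1/n₁+1/n₂)) = √(0.022585·0.977415·0.001806) = √(3.98668e-05) = 0.006314.
z = (0.018421 − 0.029851)/0.006314 = -0.011430/0.006314 = -1.810.
p-value = P(Z < -1.810) ≈ 0.0351.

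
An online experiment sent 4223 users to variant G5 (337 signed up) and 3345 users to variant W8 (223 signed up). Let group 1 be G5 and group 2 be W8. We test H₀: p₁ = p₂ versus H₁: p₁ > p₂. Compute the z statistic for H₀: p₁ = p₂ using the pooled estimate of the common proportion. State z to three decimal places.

z = 2.168

p̂₁ = 337/4223 ≈ 0.079801, p̂₂ = 223/3345 ≈ 0.066667.
Pooled p̂ = (337+223)/(4223+3345) = 560/7568 = 0.073996.
SE = √(0.0685204 × 0.000535752) = 0.006059.
z = (0.079801 − 0.066667)/0.006059 = 0.013134/0.006059 = 2.168.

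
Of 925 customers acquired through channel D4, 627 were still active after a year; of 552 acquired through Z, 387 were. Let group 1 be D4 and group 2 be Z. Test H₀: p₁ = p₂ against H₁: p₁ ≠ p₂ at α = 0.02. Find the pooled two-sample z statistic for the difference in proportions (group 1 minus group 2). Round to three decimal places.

z = -0.932

p̂₁ = 627/925 ≈ 0.67784, p̂₂ = 387/552 ≈ 0.70109.
Pooled p̂ = (627+387)/(925+552) = 1014/1477 = 0.68653.
SE = √(p̂(1−p̂)(1/n₁+1/n₂)) = √(0.68653·0.31347·0.00289268) = √(0.000622526) = 0.02495.
z = (0.67784 − 0.70109)/0.02495 = -0.02325/0.02495 = -0.932.
Two-sided p-value ≈ 2·Φ(−0.932) = 0.3514, so at α = 0.02 we fail to reject H₀.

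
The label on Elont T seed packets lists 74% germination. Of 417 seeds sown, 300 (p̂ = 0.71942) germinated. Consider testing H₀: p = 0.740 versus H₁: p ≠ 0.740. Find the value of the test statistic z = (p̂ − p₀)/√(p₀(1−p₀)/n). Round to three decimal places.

z = -0.958

p̂ = 300/417 ≈ 0.71942.
Standard error under H₀: √(0.74×0.26/417) = 0.02148.
z = (0.71942 − 0.74)/0.02148 = -0.02058/0.02148 = -0.958.
p-value = 2·P(Z > 0.958) ≈ 0.3381.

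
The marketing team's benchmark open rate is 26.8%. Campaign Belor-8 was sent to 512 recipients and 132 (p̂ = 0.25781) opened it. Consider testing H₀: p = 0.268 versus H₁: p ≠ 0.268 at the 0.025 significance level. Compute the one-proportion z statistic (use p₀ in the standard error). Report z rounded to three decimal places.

p̂ = 132/512 = 0.257812.
Standard error under H₀: √(0.268×0.732/512) = 0.019574.
z = (0.257812 − 0.268)/0.019574 = -0.010188/0.019574 = -0.520.
Two-sided p-value ≈ 2·Φ(−0.520) = 0.6027. With α = 0.025, fail to reject H₀.

z = -0.520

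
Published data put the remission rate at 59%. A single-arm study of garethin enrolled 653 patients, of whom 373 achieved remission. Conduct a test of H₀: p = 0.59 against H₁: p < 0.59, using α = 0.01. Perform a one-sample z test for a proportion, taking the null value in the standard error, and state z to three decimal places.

z = -0.976

p̂ = 373/653 ≈ 0.57121.
Standard error under H₀: √(0.59×0.41/653) = 0.01925.
z = (0.57121 − 0.59)/0.01925 = -0.01879/0.01925 = -0.976.
p-value = P(Z < -0.976) ≈ 0.1645; since p > α = 0.01, fail to reject H₀.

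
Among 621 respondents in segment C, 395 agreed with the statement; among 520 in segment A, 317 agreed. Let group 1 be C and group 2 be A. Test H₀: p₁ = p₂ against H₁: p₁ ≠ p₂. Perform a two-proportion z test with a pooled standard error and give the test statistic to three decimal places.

p̂₁ = 395/621 = 0.63607, p̂₂ = 317/520 = 0.60962.
Pooled p̂ = (395+317)/(621+520) = 712/1141 = 0.62401.
SE = √(p̂(1−p̂)(1/n₁+1/n₂)) = √(0.62401·0.37599·0.00353338) = √(0.000829004) = 0.02879.
z = (0.63607 − 0.60962)/0.02879 = 0.02645/0.02879 = 0.919.
p-value = 2·P(Z > 0.919) ≈ 0.3582.

z = 0.919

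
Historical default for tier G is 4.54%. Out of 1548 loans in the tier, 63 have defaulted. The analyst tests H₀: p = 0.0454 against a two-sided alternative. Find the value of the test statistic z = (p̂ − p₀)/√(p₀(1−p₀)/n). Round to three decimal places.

z = -0.889

p̂ = 63/1548 = 0.040698.
SE = √(p₀(1−p₀)/n) = √(0.043339/1548) = 0.005291.
z = (0.040698 − 0.0454)/0.005291 = -0.004702/0.005291 = -0.889.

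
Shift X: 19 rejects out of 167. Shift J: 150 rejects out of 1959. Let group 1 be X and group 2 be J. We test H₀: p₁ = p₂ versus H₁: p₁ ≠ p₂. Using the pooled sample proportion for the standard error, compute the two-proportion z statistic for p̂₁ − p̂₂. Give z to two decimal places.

p̂₁ = 19/167 ≈ 0.1138, p̂₂ = 150/1959 ≈ 0.0766.
Pooled p̂ = (19+150)/(167+1959) = 169/2126 = 0.0795.
SE = √(0.073173 × 0.00649849) = 0.0218.
z = (0.1138 − 0.0766)/0.0218 = 0.0372/0.0218 = 1.71.
p-value = 2·P(Z > 1.706) ≈ 0.0880.

z = 1.71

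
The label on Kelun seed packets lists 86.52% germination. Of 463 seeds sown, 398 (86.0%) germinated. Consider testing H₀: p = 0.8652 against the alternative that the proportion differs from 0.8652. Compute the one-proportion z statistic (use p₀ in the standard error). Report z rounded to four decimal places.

z = -0.3521

p̂ = 398/463 = 0.8596112.
SE = √(p₀(1−p₀)/n) = √(0.11663/463) = 0.0158713.
z = (0.8596112 − 0.8652)/0.0158713 = -0.0055888/0.0158713 = -0.3521.
p-value = 2·P(Z > 0.352) ≈ 0.7247.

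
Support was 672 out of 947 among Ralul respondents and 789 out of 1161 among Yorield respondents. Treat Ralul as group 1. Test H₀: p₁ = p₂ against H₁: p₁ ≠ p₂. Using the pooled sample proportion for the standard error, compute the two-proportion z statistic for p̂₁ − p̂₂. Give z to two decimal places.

z = 1.49

p̂₁ = 672/947 = 0.7096, p̂₂ = 789/1161 = 0.6796.
Pooled p̂ = (672+789)/(947+1161) = 1461/2108 = 0.6931.
SE = √(p̂(1−p̂)(1/n₁+1/n₂)) = √(0.6931·0.3069·0.00191729) = √(0.000407851) = 0.0202.
z = (0.7096 − 0.6796)/0.0202 = 0.0300/0.0202 = 1.49.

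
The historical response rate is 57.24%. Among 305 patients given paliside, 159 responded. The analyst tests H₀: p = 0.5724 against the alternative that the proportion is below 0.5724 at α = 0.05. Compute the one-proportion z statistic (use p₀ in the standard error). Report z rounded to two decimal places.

p̂ = 159/305 ≈ 0.52131.
Standard error under H₀: √(0.5724×0.4276/305) = 0.02833.
z = (0.52131 − 0.5724)/0.02833 = -0.05109/0.02833 = -1.80.
p-value = P(Z < -1.803) ≈ 0.0357, so at α = 0.05 we reject H₀.

z = -1.80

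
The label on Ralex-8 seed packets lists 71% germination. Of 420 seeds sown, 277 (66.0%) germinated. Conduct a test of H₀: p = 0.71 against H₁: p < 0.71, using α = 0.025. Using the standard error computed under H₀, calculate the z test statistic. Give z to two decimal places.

p̂ = 277/420 = 0.65952.
SE = √(p₀(1−p₀)/n) = √(0.2059/420) = 0.02214.
z = (0.65952 − 0.71)/0.02214 = -0.05048/0.02214 = -2.28.
p-value = P(Z < -2.280) ≈ 0.0113. With α = 0.025, reject H₀.

z = -2.28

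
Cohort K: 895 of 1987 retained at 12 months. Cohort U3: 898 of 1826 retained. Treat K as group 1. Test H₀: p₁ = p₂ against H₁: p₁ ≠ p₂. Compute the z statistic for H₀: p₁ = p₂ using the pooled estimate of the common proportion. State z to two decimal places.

p̂₁ = 895/1987 = 0.4504, p̂₂ = 898/1826 = 0.4918.
Pooled p̂ = (895+898)/(1987+1826) = 1793/3813 = 0.4702.
SE = √(0.249114 × 0.00105092) = 0.0162.
z = (0.4504 − 0.4918)/0.0162 = -0.0414/0.0162 = -2.56.

z = -2.56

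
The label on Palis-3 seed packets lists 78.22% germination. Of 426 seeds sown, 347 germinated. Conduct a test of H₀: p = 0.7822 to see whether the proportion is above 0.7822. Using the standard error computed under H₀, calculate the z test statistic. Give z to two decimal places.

z = 1.62

p̂ = 347/426 ≈ 0.8146.
Under H₀, SE = √(0.7822·0.2178/426) = √(0.000399914) = 0.0200.
z = (0.8146 − 0.7822)/0.0200 = 0.0324/0.0200 = 1.62.
p-value = P(Z > 1.618) ≈ 0.0528.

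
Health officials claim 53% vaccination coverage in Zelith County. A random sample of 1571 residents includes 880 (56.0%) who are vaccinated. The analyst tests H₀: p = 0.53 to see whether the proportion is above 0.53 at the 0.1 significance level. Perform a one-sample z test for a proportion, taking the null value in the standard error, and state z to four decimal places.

z = 2.3946

p̂ = 880/1571 ≈ 0.560153.
SE = √(p₀(1−p₀)/n) = √(0.2491/1571) = 0.012592.
z = (0.560153 − 0.53)/0.012592 = 0.030153/0.012592 = 2.3946.
p-value = P(Z > 2.395) ≈ 0.0083. With α = 0.1, reject H₀.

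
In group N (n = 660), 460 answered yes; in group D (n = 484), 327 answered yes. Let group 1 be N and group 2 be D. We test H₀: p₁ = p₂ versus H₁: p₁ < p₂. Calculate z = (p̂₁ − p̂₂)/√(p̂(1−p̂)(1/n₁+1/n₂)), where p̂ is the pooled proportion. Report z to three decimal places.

p̂₁ = 460/660 ≈ 0.69697, p̂₂ = 327/484 ≈ 0.67562.
Pooled p̂ = (460+327)/(660+484) = 787/1144 = 0.68794.
SE = √(0.21468 × 0.00358127) = 0.02773.
z = (0.69697 − 0.67562)/0.02773 = 0.02135/0.02773 = 0.770.
p-value = P(Z < 0.770) ≈ 0.7793.

z = 0.770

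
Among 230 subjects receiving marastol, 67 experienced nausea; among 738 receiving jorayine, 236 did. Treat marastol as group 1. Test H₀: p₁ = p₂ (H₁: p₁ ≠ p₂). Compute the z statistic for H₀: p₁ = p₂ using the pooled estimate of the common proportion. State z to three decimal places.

z = -0.813

p̂₁ = 67/230 = 0.29130, p̂₂ = 236/738 = 0.31978.
Pooled p̂ = (67+236)/(230+738) = 303/968 = 0.31302.
SE = √(0.215037 × 0.00570284) = 0.03502.
z = (0.29130 − 0.31978)/0.03502 = -0.02848/0.03502 = -0.813.
Two-sided p-value ≈ 2·Φ(−0.813) = 0.4161.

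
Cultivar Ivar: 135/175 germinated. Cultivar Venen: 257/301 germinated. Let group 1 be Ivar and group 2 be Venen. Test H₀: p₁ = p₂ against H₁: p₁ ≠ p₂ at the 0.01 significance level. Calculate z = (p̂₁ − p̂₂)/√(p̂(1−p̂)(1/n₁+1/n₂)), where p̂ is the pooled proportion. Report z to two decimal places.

p̂₁ = 135/175 = 0.77143, p̂₂ = 257/301 = 0.85382.
Pooled p̂ = (135+257)/(175+301) = 392/476 = 0.82353.
SE = √(0.145329 × 0.00903654) = 0.03624.
z = (0.77143 − 0.85382)/0.03624 = -0.08239/0.03624 = -2.27.
Two-sided p-value ≈ 2·Φ(−2.274) = 0.0230, so at α = 0.01 we fail to reject H₀.

z = -2.27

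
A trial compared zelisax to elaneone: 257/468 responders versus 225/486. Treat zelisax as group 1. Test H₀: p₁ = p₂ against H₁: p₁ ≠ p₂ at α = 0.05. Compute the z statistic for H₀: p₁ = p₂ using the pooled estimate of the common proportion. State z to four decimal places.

p̂₁ = 257/468 = 0.549145, p̂₂ = 225/486 = 0.462963.
Pooled p̂ = (257+225)/(468+486) = 482/954 = 0.505241.
SE = √(0.249973 × 0.00419437) = 0.032380.
z = (0.549145 − 0.462963)/0.032380 = 0.086182/0.032380 = 2.6616.
Two-sided p-value ≈ 2·Φ(−2.662) = 0.0078. With α = 0.05, reject H₀.

z = 2.6616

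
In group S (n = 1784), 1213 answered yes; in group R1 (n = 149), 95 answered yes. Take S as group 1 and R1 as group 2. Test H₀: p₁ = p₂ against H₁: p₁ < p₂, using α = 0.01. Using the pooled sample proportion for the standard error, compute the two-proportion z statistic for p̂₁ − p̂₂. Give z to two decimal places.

z = 1.06

p̂₁ = 1213/1784 ≈ 0.6799, p̂₂ = 95/149 ≈ 0.6376.
Pooled p̂ = (1213+95)/(1784+149) = 1308/1933 = 0.6767.
SE = √(0.218788 × 0.00727195) = 0.0399.
z = (0.6799 − 0.6376)/0.0399 = 0.0423/0.0399 = 1.06.
p-value = P(Z < 1.062) ≈ 0.8558, so at α = 0.01 we fail to reject H₀.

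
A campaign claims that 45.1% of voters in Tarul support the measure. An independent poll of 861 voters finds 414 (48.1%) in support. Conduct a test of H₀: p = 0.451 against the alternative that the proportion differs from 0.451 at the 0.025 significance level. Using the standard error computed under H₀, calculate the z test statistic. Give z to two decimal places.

p̂ = 414/861 ≈ 0.48084.
SE = √(p₀(1−p₀)/n) = √(0.2476/861) = 0.01696.
z = (0.48084 − 0.451)/0.01696 = 0.02984/0.01696 = 1.76.
p-value = 2·P(Z > 1.759) ≈ 0.0785. With α = 0.025, fail to reject H₀.

z = 1.76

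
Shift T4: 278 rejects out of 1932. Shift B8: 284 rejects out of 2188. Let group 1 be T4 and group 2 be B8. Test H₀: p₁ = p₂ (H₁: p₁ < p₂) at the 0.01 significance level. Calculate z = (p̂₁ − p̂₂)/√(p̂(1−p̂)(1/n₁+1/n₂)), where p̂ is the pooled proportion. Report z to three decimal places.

p̂₁ = 278/1932 ≈ 0.143892, p̂₂ = 284/2188 ≈ 0.129799.
Pooled p̂ = (278+284)/(1932+2188) = 562/4120 = 0.136408.
SE = √(p̂(1−p̂)(1/n₁+1/n₂)) = √(0.136408·0.863592·0.000974637) = √(0.000114813) = 0.010715.
z = (0.143892 − 0.129799)/0.010715 = 0.014093/0.010715 = 1.315.
p-value = P(Z < 1.315) ≈ 0.9058, so at α = 0.01 we fail to reject H₀.

z = 1.315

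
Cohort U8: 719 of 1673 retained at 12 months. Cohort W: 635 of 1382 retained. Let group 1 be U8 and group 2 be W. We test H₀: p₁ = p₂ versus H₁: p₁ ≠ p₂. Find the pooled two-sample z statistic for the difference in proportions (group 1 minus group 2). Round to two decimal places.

p̂₁ = 719/1673 ≈ 0.42977, p̂₂ = 635/1382 ≈ 0.45948.
Pooled p̂ = (719+635)/(1673+1382) = 1354/3055 = 0.44321.
SE = √(p̂(1−p̂)(1/n₁+1/n₂)) = √(0.44321·0.55679·0.00132132) = √(0.000326068) = 0.01806.
z = (0.42977 − 0.45948)/0.01806 = -0.02971/0.01806 = -1.65.
p-value = 2·P(Z > 1.645) ≈ 0.0999.

z = -1.65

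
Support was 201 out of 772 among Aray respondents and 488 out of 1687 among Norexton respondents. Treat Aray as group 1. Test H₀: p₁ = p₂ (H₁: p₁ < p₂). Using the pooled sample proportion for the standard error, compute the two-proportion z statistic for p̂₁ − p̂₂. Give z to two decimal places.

p̂₁ = 201/772 = 0.2604, p̂₂ = 488/1687 = 0.2893.
Pooled p̂ = (201+488)/(772+1687) = 689/2459 = 0.2802.
SE = √(0.201686 × 0.00188811) = 0.0195.
z = (0.2604 − 0.2893)/0.0195 = -0.0289/0.0195 = -1.48.
p-value = P(Z < -1.481) ≈ 0.0693.

z = -1.48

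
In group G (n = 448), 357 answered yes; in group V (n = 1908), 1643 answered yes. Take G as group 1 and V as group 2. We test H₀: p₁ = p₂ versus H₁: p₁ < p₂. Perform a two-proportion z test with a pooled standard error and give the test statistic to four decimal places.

z = -3.4163

p̂₁ = 357/448 ≈ 0.796875, p̂₂ = 1643/1908 ≈ 0.861111.
Pooled p̂ = (357+1643)/(448+1908) = 2000/2356 = 0.848896.
SE = √(0.128271 × 0.00275625) = 0.018803.
z = (0.796875 − 0.861111)/0.018803 = -0.064236/0.018803 = -3.4163.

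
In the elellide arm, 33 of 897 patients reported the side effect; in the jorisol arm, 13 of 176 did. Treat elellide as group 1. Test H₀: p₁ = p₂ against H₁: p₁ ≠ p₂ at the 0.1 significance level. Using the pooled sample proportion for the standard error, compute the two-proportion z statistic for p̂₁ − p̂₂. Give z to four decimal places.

p̂₁ = 33/897 ≈ 0.0367893, p̂₂ = 13/176 ≈ 0.0738636.
Pooled p̂ = (33+13)/(897+176) = 46/1073 = 0.0428705.
SE = √(0.0410326 × 0.00679665) = 0.0166998.
z = (0.0367893 − 0.0738636)/0.0166998 = -0.0370743/0.0166998 = -2.2200.
Two-sided p-value ≈ 2·Φ(−2.220) = 0.0264; since p < α = 0.1, reject H₀.

z = -2.2200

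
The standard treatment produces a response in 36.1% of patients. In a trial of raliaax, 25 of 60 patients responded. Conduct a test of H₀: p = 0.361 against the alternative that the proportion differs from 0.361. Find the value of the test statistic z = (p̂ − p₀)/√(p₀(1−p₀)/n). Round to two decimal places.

z = 0.90

p̂ = 25/60 = 0.4167.
Standard error under H₀: √(0.361×0.639/60) = 0.0620.
z = (0.4167 − 0.361)/0.0620 = 0.0557/0.0620 = 0.90.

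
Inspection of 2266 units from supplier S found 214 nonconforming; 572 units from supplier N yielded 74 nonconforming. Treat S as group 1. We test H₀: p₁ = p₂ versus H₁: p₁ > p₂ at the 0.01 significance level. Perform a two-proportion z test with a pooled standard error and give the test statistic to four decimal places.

z = -2.4722

p̂₁ = 214/2266 ≈ 0.0944395, p̂₂ = 74/572 ≈ 0.1293706.
Pooled p̂ = (214+74)/(2266+572) = 288/2838 = 0.1014799.
SE = √(p̂(1−p̂)(1/n₁+1/n₂)) = √(0.1014799·0.8985201·0.00218956) = √(0.000199648) = 0.0141297.
z = (0.0944395 − 0.1293706)/0.0141297 = -0.0349311/0.0141297 = -2.4722.
p-value = P(Z > -2.472) ≈ 0.9933. With α = 0.01, fail to reject H₀.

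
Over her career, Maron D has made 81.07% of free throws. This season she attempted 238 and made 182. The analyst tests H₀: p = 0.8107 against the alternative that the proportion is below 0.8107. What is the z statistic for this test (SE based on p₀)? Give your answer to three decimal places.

p̂ = 182/238 = 0.76471.
Standard error under H₀: √(0.8107×0.1893/238) = 0.02539.
z = (0.76471 − 0.8107)/0.02539 = -0.04599/0.02539 = -1.811.

z = -1.811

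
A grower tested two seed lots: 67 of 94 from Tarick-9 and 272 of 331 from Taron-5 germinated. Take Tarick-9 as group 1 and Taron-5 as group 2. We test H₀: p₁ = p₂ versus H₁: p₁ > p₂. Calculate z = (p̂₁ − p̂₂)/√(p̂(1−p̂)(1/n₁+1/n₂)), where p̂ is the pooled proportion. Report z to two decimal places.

p̂₁ = 67/94 ≈ 0.7128, p̂₂ = 272/331 ≈ 0.8218.
Pooled p̂ = (67+272)/(94+331) = 339/425 = 0.7976.
SE = √(p̂(1−p̂)(1/n₁+1/n₂)) = √(0.7976·0.2024·0.0136594) = √(0.00220472) = 0.0470.
z = (0.7128 − 0.8218)/0.0470 = -0.1090/0.0470 = -2.32.

z = -2.32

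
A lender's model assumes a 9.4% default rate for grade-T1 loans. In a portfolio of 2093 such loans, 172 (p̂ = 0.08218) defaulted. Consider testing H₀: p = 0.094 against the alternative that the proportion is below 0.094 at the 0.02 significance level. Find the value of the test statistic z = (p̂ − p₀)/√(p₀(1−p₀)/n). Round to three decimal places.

z = -1.853

p̂ = 172/2093 ≈ 0.08218.
SE = √(p₀(1−p₀)/n) = √(0.085164/2093) = 0.00638.
z = (0.08218 − 0.094)/0.00638 = -0.01182/0.00638 = -1.853.
p-value = P(Z < -1.853) ≈ 0.0319; since p > α = 0.02, fail to reject H₀.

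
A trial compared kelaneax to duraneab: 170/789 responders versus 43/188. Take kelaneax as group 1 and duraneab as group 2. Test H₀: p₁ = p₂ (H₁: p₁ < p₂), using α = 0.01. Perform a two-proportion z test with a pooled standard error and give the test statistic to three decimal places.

z = -0.396

p̂₁ = 170/789 = 0.21546, p̂₂ = 43/188 = 0.22872.
Pooled p̂ = (170+43)/(789+188) = 213/977 = 0.21801.
SE = √(p̂(1−p̂)(1/n₁+1/n₂)) = √(0.21801·0.78199·0.00658658) = √(0.00112291) = 0.03351.
z = (0.21546 − 0.22872)/0.03351 = -0.01326/0.03351 = -0.396.
p-value = P(Z < -0.396) ≈ 0.3462. With α = 0.01, fail to reject H₀.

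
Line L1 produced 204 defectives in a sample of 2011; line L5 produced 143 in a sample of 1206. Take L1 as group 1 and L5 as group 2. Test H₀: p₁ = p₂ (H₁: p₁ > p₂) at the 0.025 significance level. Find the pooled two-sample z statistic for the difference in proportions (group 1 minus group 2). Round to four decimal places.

p̂₁ = 204/2011 = 0.101442, p̂₂ = 143/1206 = 0.118574.
Pooled p̂ = (204+143)/(2011+1206) = 347/3217 = 0.107864.
SE = √(0.0962297 × 0.00132645) = 0.011298.
z = (0.101442 − 0.118574)/0.011298 = -0.017132/0.011298 = -1.5164.
p-value = P(Z > -1.516) ≈ 0.9353. With α = 0.025, fail to reject H₀.

z = -1.5164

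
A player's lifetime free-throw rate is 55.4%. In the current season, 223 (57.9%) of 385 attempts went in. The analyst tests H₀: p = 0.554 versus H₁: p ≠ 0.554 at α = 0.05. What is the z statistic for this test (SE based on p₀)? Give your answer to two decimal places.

z = 1.00

p̂ = 223/385 = 0.5792.
SE = √(p₀(1−p₀)/n) = √(0.24708/385) = 0.0253.
z = (0.5792 − 0.554)/0.0253 = 0.0252/0.0253 = 1.00.
p-value = 2·P(Z > 0.996) ≈ 0.3195. With α = 0.05, fail to reject H₀.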